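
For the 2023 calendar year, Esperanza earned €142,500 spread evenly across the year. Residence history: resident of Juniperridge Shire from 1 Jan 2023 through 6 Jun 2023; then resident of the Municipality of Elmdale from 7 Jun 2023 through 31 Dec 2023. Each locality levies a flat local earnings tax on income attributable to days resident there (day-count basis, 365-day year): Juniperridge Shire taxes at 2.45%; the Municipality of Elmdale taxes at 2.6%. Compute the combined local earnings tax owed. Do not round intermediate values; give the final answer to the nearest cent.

€3,613.06

Juniperridge Shire, 1 Jan – 6 Jun 2023: 157 days → €142,500 × 2.45% × 157/365 = €1,501.7158
The Municipality of Elmdale, 7 Jun – 31 Dec 2023: 208 days → €142,500 × 2.6% × 208/365 = €2,111.3425
Total = €3,613.0582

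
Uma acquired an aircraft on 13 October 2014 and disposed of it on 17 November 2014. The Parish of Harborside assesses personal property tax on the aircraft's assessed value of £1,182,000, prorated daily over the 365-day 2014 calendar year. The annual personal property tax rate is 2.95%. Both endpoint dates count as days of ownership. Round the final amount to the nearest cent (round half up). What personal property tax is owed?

Days held (13 October – 17 November 2014): 36 out of 365
Tax = £1,182,000 × 2.95% × 36/365 = £3,439.1342

£3,439.13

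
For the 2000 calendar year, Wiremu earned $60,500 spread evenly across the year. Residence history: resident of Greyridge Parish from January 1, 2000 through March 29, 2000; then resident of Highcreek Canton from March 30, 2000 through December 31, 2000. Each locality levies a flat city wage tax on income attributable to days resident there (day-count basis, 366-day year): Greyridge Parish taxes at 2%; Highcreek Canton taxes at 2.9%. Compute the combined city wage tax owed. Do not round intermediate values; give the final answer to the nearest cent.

$1,622.09

Greyridge Parish, January 1 – March 29, 2000: 89 days → $60,500 × 2% × 89/366 = $294.2350
Highcreek Canton, March 30 – December 31, 2000: 277 days → $60,500 × 2.9% × 277/366 = $1,327.8593
Total = $1,622.0943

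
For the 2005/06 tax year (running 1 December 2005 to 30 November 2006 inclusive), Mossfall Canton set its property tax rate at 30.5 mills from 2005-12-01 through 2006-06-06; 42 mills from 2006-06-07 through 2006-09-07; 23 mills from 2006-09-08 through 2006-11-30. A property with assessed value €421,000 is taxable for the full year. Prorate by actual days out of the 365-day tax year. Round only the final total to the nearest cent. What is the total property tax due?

€13,347.43

2005-12-01 to 2006-06-06: 188 days at 30.5 mills → €421,000 × 3.05% × 188/365 = €6,613.7370
2006-06-07 to 2006-09-07: 93 days at 42 mills → €421,000 × 4.2% × 93/365 = €4,505.2767
2006-09-08 to 2006-11-30: 84 days at 23 mills → €421,000 × 2.3% × 84/365 = €2,228.4164
Total = €13,347.4301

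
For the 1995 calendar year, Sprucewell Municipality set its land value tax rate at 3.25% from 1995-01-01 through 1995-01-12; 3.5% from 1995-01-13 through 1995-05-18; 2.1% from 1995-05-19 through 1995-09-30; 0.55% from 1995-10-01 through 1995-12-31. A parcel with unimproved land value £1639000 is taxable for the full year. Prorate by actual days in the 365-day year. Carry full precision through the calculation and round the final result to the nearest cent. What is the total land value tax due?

£36556.44

1995-01-01 to 1995-01-12: 12 days at 3.25% → £1639000 × 3.25% × 12/365 = £1751.2603
1995-01-13 to 1995-05-18: 126 days at 3.5% → £1639000 × 3.5% × 126/365 = £19802.7123
1995-05-19 to 1995-09-30: 135 days at 2.1% → £1639000 × 2.1% × 135/365 = £12730.3151
1995-10-01 to 1995-12-31: 92 days at 0.55% → £1639000 × 0.55% × 92/365 = £2272.1479
Total = £36556.4356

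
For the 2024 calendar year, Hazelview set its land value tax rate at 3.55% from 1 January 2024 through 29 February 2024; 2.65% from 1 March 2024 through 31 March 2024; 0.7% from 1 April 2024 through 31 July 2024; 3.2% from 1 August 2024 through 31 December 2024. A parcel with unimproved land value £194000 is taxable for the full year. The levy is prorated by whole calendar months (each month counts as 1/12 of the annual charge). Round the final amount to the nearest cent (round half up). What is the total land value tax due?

1 January – 29 February 2024: 2 months at 3.55% → £194000 × 3.55% × 2/12 = £1147.8333
1 March – 31 March 2024: 1 month at 2.65% → £194000 × 2.65% × 1/12 = £428.4167
1 April – 31 July 2024: 4 months at 0.7% → £194000 × 0.7% × 4/12 = £452.6667
1 August – 31 December 2024: 5 months at 3.2% → £194000 × 3.2% × 5/12 = £2586.6667
Total = £4615.5833

£4615.58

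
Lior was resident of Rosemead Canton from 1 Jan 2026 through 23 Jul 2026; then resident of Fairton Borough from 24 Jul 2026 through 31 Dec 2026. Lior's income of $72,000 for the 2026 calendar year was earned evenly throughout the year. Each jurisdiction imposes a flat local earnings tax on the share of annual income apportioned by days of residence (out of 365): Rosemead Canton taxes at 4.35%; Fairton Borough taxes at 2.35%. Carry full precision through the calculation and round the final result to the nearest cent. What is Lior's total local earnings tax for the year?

$2,496.82

Rosemead Canton, 1 Jan – 23 Jul 2026: 204 days → $72,000 × 4.35% × 204/365 = $1,750.4877
Fairton Borough, 24 Jul – 31 Dec 2026: 161 days → $72,000 × 2.35% × 161/365 = $746.3342
Total = $2,496.8219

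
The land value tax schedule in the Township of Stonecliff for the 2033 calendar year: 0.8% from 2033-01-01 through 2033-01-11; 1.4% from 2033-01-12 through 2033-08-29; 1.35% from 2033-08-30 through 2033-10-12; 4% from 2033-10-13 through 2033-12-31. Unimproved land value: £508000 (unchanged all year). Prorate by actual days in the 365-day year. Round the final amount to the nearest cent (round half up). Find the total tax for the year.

2033-01-01 to 2033-01-11: 11 days at 0.8% → £508000 × 0.8% × 11/365 = £122.4767
2033-01-12 to 2033-08-29: 230 days at 1.4% → £508000 × 1.4% × 230/365 = £4481.5342
2033-08-30 to 2033-10-12: 44 days at 1.35% → £508000 × 1.35% × 44/365 = £826.7178
2033-10-13 to 2033-12-31: 80 days at 4% → £508000 × 4% × 80/365 = £4453.6986
Total = £9884.4274

£9884.43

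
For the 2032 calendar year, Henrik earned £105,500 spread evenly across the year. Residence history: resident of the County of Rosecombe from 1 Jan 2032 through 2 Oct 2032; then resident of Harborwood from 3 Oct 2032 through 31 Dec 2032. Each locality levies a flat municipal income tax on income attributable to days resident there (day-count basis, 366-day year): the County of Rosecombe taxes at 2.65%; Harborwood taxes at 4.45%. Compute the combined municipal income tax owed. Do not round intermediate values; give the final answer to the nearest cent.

£3,262.72

The County of Rosecombe, 1 Jan – 2 Oct 2032: 276 days → £105,500 × 2.65% × 276/366 = £2,108.2705
Harborwood, 3 Oct – 31 Dec 2032: 90 days → £105,500 × 4.45% × 90/366 = £1,154.4467
Total = £3,262.7172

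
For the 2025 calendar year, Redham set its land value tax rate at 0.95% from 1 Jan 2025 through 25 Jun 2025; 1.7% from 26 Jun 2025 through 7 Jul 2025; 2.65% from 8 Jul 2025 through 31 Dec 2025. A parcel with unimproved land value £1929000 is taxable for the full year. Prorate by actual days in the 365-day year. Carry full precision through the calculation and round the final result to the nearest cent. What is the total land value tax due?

1 Jan – 25 Jun 2025: 176 days at 0.95% → £1929000 × 0.95% × 176/365 = £8836.4055
26 Jun – 7 Jul 2025: 12 days at 1.7% → £1929000 × 1.7% × 12/365 = £1078.1260
8 Jul – 31 Dec 2025: 177 days at 2.65% → £1929000 × 2.65% × 177/365 = £24788.9712
Total = £34703.5027

£34703.50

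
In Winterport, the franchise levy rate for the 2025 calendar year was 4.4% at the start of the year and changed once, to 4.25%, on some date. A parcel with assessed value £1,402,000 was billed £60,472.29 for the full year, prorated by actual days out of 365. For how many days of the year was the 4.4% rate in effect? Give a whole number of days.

Let d = days at the first rate; then 365 − d days at the second rate.
£1,402,000 × [4.4%·d + 4.25%·(365−d)] / 365 = £60,472.29
Solving gives d = 154, so the new rate took effect on 4 Jun 2025.

154 days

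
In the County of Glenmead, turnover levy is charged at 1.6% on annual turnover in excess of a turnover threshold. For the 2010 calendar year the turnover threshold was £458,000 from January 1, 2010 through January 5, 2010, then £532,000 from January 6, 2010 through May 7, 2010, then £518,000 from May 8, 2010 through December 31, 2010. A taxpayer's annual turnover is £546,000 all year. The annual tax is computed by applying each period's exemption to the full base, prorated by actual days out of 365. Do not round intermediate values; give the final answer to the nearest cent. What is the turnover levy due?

£386.28

January 1 – January 5, 2010: 5 days, exemption £458,000 → (£546,000 − £458,000) × 1.6% × 5/365 = £19.2877
January 6 – May 7, 2010: 122 days, exemption £532,000 → (£546,000 − £532,000) × 1.6% × 122/365 = £74.8712
May 8 – December 31, 2010: 238 days, exemption £518,000 → (£546,000 − £518,000) × 1.6% × 238/365 = £292.1205
Total = £386.2795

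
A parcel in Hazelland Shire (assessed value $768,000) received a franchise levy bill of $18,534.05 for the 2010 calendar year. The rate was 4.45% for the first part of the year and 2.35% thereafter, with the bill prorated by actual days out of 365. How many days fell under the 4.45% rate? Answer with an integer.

11 days

Let d = days at the first rate; then 365 − d days at the second rate.
$768,000 × [4.45%·d + 2.35%·(365−d)] / 365 = $18,534.05
Solving gives d = 11, so the new rate took effect on 12 Jan 2010.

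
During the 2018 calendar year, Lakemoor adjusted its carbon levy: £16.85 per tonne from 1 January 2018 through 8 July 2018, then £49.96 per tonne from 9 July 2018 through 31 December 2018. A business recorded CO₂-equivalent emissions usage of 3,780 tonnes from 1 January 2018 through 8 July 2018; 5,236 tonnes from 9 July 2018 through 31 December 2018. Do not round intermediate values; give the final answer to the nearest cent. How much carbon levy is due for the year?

£325283.56

1 January – 8 July 2018: 3,780 tonnes at £16.85/tonne → £63693.00
9 July – 31 December 2018: 5,236 tonnes at £49.96/tonne → £261590.56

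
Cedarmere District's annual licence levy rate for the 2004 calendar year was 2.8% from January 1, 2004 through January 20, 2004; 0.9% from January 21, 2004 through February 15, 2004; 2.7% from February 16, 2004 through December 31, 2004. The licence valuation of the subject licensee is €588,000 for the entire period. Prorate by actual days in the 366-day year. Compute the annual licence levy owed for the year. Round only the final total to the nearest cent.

January 1 – January 20, 2004: 20 days at 2.8% → €588,000 × 2.8% × 20/366 = €899.6721
January 21 – February 15, 2004: 26 days at 0.9% → €588,000 × 0.9% × 26/366 = €375.9344
February 16 – December 31, 2004: 320 days at 2.7% → €588,000 × 2.7% × 320/366 = €13,880.6557
Total = €15,156.2623

€15,156.26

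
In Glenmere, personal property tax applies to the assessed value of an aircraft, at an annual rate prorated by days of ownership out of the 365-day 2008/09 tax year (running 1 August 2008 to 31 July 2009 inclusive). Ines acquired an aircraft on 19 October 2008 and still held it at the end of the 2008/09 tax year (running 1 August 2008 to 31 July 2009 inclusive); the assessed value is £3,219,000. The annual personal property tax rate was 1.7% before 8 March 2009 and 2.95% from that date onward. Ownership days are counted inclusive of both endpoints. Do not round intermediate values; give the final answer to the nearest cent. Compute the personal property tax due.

19 October 2008 – 7 March 2009: 140 days at 1.7% → £3,219,000 × 1.7% × 140/365 = £20,989.6438
8 March – 31 July 2009: 146 days at 2.95% → £3,219,000 × 2.95% × 146/365 = £37,984.2000
Total = £58,973.8438

£58,973.84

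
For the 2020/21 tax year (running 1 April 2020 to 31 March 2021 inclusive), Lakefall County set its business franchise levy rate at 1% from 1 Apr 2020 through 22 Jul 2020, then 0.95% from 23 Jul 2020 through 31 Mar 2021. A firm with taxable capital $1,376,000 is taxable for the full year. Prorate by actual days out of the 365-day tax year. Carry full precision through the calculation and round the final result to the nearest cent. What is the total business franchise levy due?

1 Apr – 22 Jul 2020: 113 days at 1% → $1,376,000 × 1% × 113/365 = $4,259.9452
23 Jul 2020 – 31 Mar 2021: 252 days at 0.95% → $1,376,000 × 0.95% × 252/365 = $9,025.0521
Total = $13,284.9973

$13,285.00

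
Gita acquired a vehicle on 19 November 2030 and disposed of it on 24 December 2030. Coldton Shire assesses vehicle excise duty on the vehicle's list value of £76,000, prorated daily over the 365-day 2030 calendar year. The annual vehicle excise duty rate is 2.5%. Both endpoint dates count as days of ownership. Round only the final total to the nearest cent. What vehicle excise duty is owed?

£187.40

Days held (19 November – 24 December 2030): 36 out of 365
Tax = £76,000 × 2.5% × 36/365 = £187.3973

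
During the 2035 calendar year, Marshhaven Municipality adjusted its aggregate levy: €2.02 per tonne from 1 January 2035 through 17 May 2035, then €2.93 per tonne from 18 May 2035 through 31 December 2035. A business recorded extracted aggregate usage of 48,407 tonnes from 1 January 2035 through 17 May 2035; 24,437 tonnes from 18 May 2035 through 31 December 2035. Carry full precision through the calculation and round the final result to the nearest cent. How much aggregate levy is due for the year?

€169,382.55

1 January – 17 May 2035: 48,407 tonnes at €2.02/tonne → €97,782.14
18 May – 31 December 2035: 24,437 tonnes at €2.93/tonne → €71,600.41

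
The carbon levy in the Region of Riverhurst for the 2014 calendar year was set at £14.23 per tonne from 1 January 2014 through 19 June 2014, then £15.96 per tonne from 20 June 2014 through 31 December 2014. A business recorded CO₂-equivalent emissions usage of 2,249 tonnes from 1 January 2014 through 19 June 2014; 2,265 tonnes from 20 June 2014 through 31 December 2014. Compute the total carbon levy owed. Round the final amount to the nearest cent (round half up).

£68,152.67

1 January – 19 June 2014: 2,249 tonnes at £14.23/tonne → £32,003.27
20 June – 31 December 2014: 2,265 tonnes at £15.96/tonne → £36,149.40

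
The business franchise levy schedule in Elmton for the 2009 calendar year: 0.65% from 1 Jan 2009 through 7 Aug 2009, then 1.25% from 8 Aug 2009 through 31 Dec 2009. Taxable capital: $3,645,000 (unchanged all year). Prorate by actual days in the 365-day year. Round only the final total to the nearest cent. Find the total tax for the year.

$32,440.50

1 Jan – 7 Aug 2009: 219 days at 0.65% → $3,645,000 × 0.65% × 219/365 = $14,215.5000
8 Aug – 31 Dec 2009: 146 days at 1.25% → $3,645,000 × 1.25% × 146/365 = $18,225.0000
Total = $32,440.5000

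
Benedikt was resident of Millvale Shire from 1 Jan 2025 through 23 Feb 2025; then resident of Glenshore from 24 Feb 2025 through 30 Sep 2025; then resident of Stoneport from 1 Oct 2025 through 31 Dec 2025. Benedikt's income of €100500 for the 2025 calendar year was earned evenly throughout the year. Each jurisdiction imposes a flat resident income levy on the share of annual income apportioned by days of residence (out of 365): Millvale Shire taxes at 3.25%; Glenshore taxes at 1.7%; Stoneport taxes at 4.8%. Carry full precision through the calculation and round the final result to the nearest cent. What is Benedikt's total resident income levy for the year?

Millvale Shire, 1 Jan – 23 Feb 2025: 54 days → €100500 × 3.25% × 54/365 = €483.2260
Glenshore, 24 Feb – 30 Sep 2025: 219 days → €100500 × 1.7% × 219/365 = €1025.1000
Stoneport, 1 Oct – 31 Dec 2025: 92 days → €100500 × 4.8% × 92/365 = €1215.9123
Total = €2724.2384

€2724.24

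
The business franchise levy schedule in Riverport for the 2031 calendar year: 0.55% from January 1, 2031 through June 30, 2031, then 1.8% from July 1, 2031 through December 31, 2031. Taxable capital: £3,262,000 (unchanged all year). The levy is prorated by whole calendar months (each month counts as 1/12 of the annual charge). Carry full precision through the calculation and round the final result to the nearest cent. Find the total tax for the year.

January 1 – June 30, 2031: 6 months at 0.55% → £3,262,000 × 0.55% × 6/12 = £8,970.5000
July 1 – December 31, 2031: 6 months at 1.8% → £3,262,000 × 1.8% × 6/12 = £29,358.0000
Total = £38,328.5000

£38,328.50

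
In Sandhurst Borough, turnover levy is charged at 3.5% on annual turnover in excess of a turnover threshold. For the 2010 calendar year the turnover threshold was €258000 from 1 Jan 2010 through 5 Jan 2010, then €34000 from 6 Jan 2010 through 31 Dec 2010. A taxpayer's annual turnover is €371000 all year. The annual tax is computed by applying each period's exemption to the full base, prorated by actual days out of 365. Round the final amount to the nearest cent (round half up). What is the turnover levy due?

1 Jan – 5 Jan 2010: 5 days, exemption €258000 → (€371000 − €258000) × 3.5% × 5/365 = €54.1781
6 Jan – 31 Dec 2010: 360 days, exemption €34000 → (€371000 − €34000) × 3.5% × 360/365 = €11633.4247
Total = €11687.6027

€11687.60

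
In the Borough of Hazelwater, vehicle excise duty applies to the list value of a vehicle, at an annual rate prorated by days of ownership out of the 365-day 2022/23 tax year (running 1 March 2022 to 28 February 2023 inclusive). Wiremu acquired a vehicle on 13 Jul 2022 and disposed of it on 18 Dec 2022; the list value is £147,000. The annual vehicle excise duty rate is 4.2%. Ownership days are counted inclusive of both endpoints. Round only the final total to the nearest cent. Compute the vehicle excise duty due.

£2,689.50

Days held (13 Jul – 18 Dec 2022): 159 out of 365
Tax = £147,000 × 4.2% × 159/365 = £2,689.4959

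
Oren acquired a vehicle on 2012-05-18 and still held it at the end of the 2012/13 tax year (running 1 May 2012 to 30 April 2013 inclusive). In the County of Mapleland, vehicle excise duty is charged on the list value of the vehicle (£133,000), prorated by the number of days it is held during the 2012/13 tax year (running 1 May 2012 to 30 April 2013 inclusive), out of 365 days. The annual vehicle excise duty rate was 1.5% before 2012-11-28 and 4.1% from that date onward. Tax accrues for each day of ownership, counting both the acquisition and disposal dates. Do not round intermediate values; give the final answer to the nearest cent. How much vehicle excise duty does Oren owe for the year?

2012-05-18 to 2012-11-27: 194 days at 1.5% → £133,000 × 1.5% × 194/365 = £1,060.3562
2012-11-28 to 2013-04-30: 154 days at 4.1% → £133,000 × 4.1% × 154/365 = £2,300.7178
Total = £3,361.0740

£3,361.07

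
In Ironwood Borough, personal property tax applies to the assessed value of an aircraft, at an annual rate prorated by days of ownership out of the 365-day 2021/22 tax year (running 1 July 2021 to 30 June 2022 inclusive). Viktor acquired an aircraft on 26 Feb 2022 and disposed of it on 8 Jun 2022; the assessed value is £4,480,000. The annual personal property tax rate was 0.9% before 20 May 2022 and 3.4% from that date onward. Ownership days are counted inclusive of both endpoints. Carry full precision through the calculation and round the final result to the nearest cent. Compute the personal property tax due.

£17,514.96

26 Feb – 19 May 2022: 83 days at 0.9% → £4,480,000 × 0.9% × 83/365 = £9,168.6575
20 May – 8 Jun 2022: 20 days at 3.4% → £4,480,000 × 3.4% × 20/365 = £8,346.3014
Total = £17,514.9589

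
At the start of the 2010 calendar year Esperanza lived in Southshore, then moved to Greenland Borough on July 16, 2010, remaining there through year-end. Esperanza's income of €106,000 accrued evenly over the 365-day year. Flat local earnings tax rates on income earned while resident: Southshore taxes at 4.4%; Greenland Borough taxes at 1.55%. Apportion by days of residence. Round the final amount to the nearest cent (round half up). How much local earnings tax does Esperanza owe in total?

Southshore, January 1 – July 15, 2010: 196 days → €106,000 × 4.4% × 196/365 = €2,504.5041
Greenland Borough, July 16 – December 31, 2010: 169 days → €106,000 × 1.55% × 169/365 = €760.7315
Total = €3,265.2356

€3,265.24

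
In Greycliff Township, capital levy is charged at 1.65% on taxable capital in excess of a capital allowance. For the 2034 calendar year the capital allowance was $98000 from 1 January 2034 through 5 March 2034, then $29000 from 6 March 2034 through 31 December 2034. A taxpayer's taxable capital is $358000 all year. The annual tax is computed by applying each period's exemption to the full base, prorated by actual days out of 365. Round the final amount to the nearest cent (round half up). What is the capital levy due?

$5228.87

1 January – 5 March 2034: 64 days, exemption $98000 → ($358000 − $98000) × 1.65% × 64/365 = $752.2192
6 March – 31 December 2034: 301 days, exemption $29000 → ($358000 − $29000) × 1.65% × 301/365 = $4476.6534
Total = $5228.8726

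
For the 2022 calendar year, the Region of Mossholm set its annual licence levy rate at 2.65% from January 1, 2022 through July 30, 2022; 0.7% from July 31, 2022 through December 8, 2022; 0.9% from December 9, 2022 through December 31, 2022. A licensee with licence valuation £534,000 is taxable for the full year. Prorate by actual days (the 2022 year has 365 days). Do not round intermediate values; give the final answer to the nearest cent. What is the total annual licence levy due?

£9,824.87

January 1 – July 30, 2022: 211 days at 2.65% → £534,000 × 2.65% × 211/365 = £8,180.4411
July 31 – December 8, 2022: 131 days at 0.7% → £534,000 × 0.7% × 131/365 = £1,341.5836
December 9 – December 31, 2022: 23 days at 0.9% → £534,000 × 0.9% × 23/365 = £302.8438
Total = £9,824.8685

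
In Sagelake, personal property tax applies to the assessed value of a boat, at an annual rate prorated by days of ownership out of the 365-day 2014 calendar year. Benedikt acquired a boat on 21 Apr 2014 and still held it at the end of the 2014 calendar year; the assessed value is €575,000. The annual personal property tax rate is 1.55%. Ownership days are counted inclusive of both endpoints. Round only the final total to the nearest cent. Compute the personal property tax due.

Days held (21 Apr – 31 Dec 2014): 255 out of 365
Tax = €575,000 × 1.55% × 255/365 = €6,226.5411

€6,226.54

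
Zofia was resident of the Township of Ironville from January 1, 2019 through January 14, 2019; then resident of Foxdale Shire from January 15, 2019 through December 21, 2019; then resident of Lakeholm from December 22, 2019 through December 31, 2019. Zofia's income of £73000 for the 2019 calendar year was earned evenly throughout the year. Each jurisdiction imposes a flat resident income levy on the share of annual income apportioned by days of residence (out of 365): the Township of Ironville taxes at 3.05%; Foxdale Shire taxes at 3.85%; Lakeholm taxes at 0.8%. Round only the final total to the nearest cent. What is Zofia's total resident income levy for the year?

The Township of Ironville, January 1 – January 14, 2019: 14 days → £73000 × 3.05% × 14/365 = £85.4000
Foxdale Shire, January 15 – December 21, 2019: 341 days → £73000 × 3.85% × 341/365 = £2625.7000
Lakeholm, December 22 – December 31, 2019: 10 days → £73000 × 0.8% × 10/365 = £16.0000
Total = £2727.1000

£2727.10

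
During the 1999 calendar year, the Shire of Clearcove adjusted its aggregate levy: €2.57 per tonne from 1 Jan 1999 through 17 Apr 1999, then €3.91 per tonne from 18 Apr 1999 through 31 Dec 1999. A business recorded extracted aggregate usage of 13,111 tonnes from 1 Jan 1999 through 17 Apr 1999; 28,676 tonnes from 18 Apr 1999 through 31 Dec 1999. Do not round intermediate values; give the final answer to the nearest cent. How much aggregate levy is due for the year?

€145,818.43

1 Jan – 17 Apr 1999: 13,111 tonnes at €2.57/tonne → €33,695.27
18 Apr – 31 Dec 1999: 28,676 tonnes at €3.91/tonne → €112,123.16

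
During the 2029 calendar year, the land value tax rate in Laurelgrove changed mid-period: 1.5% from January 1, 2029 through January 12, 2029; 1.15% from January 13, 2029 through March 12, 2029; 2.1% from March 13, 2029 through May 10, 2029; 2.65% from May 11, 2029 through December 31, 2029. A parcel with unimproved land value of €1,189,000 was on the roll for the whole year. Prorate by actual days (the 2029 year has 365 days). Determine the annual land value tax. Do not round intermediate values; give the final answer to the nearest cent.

January 1 – January 12, 2029: 12 days at 1.5% → €1,189,000 × 1.5% × 12/365 = €586.3562
January 13 – March 12, 2029: 59 days at 1.15% → €1,189,000 × 1.15% × 59/365 = €2,210.2370
March 13 – May 10, 2029: 59 days at 2.1% → €1,189,000 × 2.1% × 59/365 = €4,036.0849
May 11 – December 31, 2029: 235 days at 2.65% → €1,189,000 × 2.65% × 235/365 = €20,286.2945
Total = €27,118.9726

€27,118.97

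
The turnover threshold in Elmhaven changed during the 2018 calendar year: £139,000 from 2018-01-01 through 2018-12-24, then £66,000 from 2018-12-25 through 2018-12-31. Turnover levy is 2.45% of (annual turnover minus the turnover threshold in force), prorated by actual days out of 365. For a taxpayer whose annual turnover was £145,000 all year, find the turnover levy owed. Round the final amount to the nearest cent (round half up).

2018-01-01 to 2018-12-24: 358 days, exemption £139,000 → (£145,000 − £139,000) × 2.45% × 358/365 = £144.1808
2018-12-25 to 2018-12-31: 7 days, exemption £66,000 → (£145,000 − £66,000) × 2.45% × 7/365 = £37.1192
Total = £181.3000

£181.30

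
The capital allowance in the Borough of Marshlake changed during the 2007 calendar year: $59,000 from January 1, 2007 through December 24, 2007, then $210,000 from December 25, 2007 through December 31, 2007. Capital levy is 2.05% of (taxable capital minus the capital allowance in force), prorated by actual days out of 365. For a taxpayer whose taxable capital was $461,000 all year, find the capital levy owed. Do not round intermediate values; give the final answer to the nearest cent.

January 1 – December 24, 2007: 358 days, exemption $59,000 → ($461,000 − $59,000) × 2.05% × 358/365 = $8,082.9534
December 25 – December 31, 2007: 7 days, exemption $210,000 → ($461,000 − $210,000) × 2.05% × 7/365 = $98.6808
Total = $8,181.6342

$8,181.63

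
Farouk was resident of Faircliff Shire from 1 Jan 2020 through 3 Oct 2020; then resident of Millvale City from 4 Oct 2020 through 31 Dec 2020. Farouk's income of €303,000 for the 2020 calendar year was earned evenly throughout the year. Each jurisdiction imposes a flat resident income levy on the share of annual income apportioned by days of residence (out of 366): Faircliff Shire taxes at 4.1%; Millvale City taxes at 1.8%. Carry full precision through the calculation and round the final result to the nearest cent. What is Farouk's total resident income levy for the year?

Faircliff Shire, 1 Jan – 3 Oct 2020: 277 days → €303,000 × 4.1% × 277/366 = €9,402.1066
Millvale City, 4 Oct – 31 Dec 2020: 89 days → €303,000 × 1.8% × 89/366 = €1,326.2459
Total = €10,728.3525

€10,728.35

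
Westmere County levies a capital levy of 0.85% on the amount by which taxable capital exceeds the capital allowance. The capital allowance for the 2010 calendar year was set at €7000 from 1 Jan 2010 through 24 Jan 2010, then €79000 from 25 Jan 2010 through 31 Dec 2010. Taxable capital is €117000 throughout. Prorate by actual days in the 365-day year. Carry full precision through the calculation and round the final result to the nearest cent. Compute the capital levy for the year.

€363.24

1 Jan – 24 Jan 2010: 24 days, exemption €7000 → (€117000 − €7000) × 0.85% × 24/365 = €61.4795
25 Jan – 31 Dec 2010: 341 days, exemption €79000 → (€117000 − €79000) × 0.85% × 341/365 = €301.7616
Total = €363.2411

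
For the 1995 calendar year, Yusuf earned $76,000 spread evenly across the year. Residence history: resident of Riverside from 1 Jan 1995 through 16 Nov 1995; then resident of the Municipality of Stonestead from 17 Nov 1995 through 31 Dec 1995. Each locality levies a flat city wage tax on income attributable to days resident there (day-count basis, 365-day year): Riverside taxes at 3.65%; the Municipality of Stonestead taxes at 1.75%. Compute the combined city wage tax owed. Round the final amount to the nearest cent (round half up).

$2,595.97

Riverside, 1 Jan – 16 Nov 1995: 320 days → $76,000 × 3.65% × 320/365 = $2,432.0000
The Municipality of Stonestead, 17 Nov – 31 Dec 1995: 45 days → $76,000 × 1.75% × 45/365 = $163.9726
Total = $2,595.9726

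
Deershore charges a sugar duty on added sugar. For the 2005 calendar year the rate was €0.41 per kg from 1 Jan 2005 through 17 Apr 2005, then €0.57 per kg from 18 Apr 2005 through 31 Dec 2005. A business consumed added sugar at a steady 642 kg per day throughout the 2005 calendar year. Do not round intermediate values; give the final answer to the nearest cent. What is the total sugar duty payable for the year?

€122,577.06

1 Jan – 17 Apr 2005: 107 days × 642 kg/day = 68,694 kg at €0.41/kg → €28,164.54
18 Apr – 31 Dec 2005: 258 days × 642 kg/day = 165,636 kg at €0.57/kg → €94,412.52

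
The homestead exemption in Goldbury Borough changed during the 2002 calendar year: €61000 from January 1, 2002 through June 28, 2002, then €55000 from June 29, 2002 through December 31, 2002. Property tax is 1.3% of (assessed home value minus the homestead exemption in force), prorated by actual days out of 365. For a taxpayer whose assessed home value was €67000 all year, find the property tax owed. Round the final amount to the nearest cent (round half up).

€117.75

January 1 – June 28, 2002: 179 days, exemption €61000 → (€67000 − €61000) × 1.3% × 179/365 = €38.2521
June 29 – December 31, 2002: 186 days, exemption €55000 → (€67000 − €55000) × 1.3% × 186/365 = €79.4959
Total = €117.7479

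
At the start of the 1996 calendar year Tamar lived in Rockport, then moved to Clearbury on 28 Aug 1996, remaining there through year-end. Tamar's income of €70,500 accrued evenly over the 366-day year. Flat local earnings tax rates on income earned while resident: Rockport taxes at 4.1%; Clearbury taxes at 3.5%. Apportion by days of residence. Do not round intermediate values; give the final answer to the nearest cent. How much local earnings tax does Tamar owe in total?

Rockport, 1 Jan – 27 Aug 1996: 240 days → €70,500 × 4.1% × 240/366 = €1,895.4098
Clearbury, 28 Aug – 31 Dec 1996: 126 days → €70,500 × 3.5% × 126/366 = €849.4672
Total = €2,744.8770

€2,744.88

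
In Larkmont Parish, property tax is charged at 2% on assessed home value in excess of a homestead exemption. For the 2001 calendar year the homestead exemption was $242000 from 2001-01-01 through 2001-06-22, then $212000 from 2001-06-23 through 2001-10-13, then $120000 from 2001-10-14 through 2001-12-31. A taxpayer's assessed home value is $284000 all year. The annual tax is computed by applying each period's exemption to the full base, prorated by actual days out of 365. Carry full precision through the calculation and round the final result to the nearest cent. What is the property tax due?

$1553.86

2001-01-01 to 2001-06-22: 173 days, exemption $242000 → ($284000 − $242000) × 2% × 173/365 = $398.1370
2001-06-23 to 2001-10-13: 113 days, exemption $212000 → ($284000 − $212000) × 2% × 113/365 = $445.8082
2001-10-14 to 2001-12-31: 79 days, exemption $120000 → ($284000 − $120000) × 2% × 79/365 = $709.9178
Total = $1553.8630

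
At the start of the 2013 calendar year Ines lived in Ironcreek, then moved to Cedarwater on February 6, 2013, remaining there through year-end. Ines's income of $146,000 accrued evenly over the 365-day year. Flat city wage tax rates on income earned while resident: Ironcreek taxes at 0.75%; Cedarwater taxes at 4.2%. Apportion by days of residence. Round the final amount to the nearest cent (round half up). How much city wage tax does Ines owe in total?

$5,635.20

Ironcreek, January 1 – February 5, 2013: 36 days → $146,000 × 0.75% × 36/365 = $108.0000
Cedarwater, February 6 – December 31, 2013: 329 days → $146,000 × 4.2% × 329/365 = $5,527.2000
Total = $5,635.2000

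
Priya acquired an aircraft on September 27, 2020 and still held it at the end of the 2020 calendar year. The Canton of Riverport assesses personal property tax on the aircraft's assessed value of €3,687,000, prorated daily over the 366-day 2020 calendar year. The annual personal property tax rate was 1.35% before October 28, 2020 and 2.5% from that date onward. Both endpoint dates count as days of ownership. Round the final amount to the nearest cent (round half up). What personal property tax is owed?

September 27 – October 27, 2020: 31 days at 1.35% → €3,687,000 × 1.35% × 31/366 = €4,215.8730
October 28 – December 31, 2020: 65 days at 2.5% → €3,687,000 × 2.5% × 65/366 = €16,369.8770
Total = €20,585.7500

€20,585.75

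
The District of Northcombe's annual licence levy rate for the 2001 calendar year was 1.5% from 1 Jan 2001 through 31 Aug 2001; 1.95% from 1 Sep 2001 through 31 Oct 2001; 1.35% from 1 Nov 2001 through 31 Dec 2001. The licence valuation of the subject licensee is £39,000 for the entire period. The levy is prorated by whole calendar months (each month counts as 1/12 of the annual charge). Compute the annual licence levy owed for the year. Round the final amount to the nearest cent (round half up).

£604.50

1 Jan – 31 Aug 2001: 8 months at 1.5% → £39,000 × 1.5% × 8/12 = £390.0000
1 Sep – 31 Oct 2001: 2 months at 1.95% → £39,000 × 1.95% × 2/12 = £126.7500
1 Nov – 31 Dec 2001: 2 months at 1.35% → £39,000 × 1.35% × 2/12 = £87.7500
Total = £604.5000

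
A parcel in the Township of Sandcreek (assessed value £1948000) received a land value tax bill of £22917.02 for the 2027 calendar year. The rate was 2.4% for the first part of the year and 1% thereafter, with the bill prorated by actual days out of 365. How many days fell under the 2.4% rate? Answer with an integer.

46 days

Let d = days at the first rate; then 365 − d days at the second rate.
£1948000 × [2.4%·d + 1%·(365−d)] / 365 = £22917.02
Solving gives d = 46, so the new rate took effect on February 16, 2027.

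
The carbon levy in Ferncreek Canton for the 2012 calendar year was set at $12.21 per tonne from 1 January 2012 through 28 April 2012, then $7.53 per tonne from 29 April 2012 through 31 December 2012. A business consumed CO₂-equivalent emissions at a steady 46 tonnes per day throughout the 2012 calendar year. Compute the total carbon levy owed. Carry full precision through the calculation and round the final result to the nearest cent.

1 January – 28 April 2012: 119 days × 46 tonnes/day = 5,474 tonnes at $12.21/tonne → $66,837.54
29 April – 31 December 2012: 247 days × 46 tonnes/day = 11,362 tonnes at $7.53/tonne → $85,555.86

$152,393.40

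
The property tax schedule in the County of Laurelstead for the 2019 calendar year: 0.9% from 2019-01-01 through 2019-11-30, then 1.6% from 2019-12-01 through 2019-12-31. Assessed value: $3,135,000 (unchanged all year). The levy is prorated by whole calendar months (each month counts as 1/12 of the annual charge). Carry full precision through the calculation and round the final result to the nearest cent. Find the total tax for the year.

2019-01-01 to 2019-11-30: 11 months at 0.9% → $3,135,000 × 0.9% × 11/12 = $25,863.7500
2019-12-01 to 2019-12-31: 1 month at 1.6% → $3,135,000 × 1.6% × 1/12 = $4,180.0000
Total = $30,043.7500

$30,043.75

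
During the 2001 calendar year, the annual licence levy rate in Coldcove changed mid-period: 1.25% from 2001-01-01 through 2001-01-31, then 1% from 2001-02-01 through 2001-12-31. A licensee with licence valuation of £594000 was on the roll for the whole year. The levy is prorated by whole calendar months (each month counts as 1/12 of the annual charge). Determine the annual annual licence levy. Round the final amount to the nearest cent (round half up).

£6063.75

2001-01-01 to 2001-01-31: 1 month at 1.25% → £594000 × 1.25% × 1/12 = £618.7500
2001-02-01 to 2001-12-31: 11 months at 1% → £594000 × 1% × 11/12 = £5445.0000
Total = £6063.7500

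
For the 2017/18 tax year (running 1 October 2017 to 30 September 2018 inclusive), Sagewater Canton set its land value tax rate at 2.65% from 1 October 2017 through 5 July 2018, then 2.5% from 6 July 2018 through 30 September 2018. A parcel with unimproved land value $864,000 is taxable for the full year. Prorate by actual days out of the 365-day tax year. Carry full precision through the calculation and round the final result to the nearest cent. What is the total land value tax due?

$22,587.09

1 October 2017 – 5 July 2018: 278 days at 2.65% → $864,000 × 2.65% × 278/365 = $17,438.5973
6 July – 30 September 2018: 87 days at 2.5% → $864,000 × 2.5% × 87/365 = $5,148.4932
Total = $22,587.0904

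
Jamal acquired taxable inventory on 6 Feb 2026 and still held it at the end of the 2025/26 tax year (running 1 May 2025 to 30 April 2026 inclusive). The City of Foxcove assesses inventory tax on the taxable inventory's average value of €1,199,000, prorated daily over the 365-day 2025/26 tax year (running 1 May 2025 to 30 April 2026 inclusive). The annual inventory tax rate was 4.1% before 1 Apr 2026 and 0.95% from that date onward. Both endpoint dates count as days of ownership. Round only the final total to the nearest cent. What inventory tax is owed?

6 Feb – 31 Mar 2026: 54 days at 4.1% → €1,199,000 × 4.1% × 54/365 = €7,272.8384
1 Apr – 30 Apr 2026: 30 days at 0.95% → €1,199,000 × 0.95% × 30/365 = €936.2055
Total = €8,209.0438

€8,209.04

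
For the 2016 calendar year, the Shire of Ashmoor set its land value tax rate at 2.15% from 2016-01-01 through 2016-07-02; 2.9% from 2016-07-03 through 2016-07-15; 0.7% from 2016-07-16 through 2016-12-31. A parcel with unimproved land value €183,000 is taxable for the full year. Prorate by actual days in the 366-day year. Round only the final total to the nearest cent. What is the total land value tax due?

2016-01-01 to 2016-07-02: 184 days at 2.15% → €183,000 × 2.15% × 184/366 = €1,978.0000
2016-07-03 to 2016-07-15: 13 days at 2.9% → €183,000 × 2.9% × 13/366 = €188.5000
2016-07-16 to 2016-12-31: 169 days at 0.7% → €183,000 × 0.7% × 169/366 = €591.5000
Total = €2,758.0000

€2,758.00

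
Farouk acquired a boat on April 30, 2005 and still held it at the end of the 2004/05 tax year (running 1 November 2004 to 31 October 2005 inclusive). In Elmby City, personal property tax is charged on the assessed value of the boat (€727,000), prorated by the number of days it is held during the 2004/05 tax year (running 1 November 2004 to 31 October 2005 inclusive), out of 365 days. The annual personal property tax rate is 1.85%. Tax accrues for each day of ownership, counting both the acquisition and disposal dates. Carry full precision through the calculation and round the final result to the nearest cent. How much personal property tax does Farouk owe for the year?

Days held (April 30 – October 31, 2005): 185 out of 365
Tax = €727,000 × 1.85% × 185/365 = €6,816.8699

€6,816.87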